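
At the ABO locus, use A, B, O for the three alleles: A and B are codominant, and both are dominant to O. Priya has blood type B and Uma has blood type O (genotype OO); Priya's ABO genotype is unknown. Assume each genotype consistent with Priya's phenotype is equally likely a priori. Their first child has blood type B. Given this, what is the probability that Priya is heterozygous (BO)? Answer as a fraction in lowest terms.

1/3

Possible genotypes: Priya ∈ {BB, BO}; Uma ∈ {OO}.
Weight each parental genotype pair by prior × P(type-B child):
  BB × OO: posterior weight 2/3.
  BO × OO: posterior weight 1/3.
Sum the posterior weight over pairs where Priya is BO: 1/3.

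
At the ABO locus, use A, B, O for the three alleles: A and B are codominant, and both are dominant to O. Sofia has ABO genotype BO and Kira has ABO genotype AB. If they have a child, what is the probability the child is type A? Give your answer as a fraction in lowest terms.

ABO cross BO × AB → offspring phenotypes: 1/4 A, 1/2 B, 1/4 AB.
So P(type A) = 1/4.

1/4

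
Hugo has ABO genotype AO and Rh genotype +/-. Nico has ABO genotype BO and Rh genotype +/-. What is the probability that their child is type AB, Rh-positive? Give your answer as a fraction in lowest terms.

3/16

ABO cross AO × BO → offspring phenotypes: 1/4 O, 1/4 A, 1/4 B, 1/4 AB.
Rh cross +/- × +/- → 3/4 Rh+, 1/4 Rh-.
Independent loci: P(type AB, Rh-positive) = 1/4 × 3/4 = 3/16.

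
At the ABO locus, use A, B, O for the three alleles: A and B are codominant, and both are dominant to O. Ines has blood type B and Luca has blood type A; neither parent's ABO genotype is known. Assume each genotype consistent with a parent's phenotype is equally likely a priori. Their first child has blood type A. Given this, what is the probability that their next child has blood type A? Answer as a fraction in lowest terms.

Possible genotypes: Ines ∈ {BB, BO}; Luca ∈ {AA, AO}.
Weight each parental genotype pair by prior × P(type-A child):
  BO × AA: posterior weight 2/3; P(next child type A) = 1/2.
  BO × AO: posterior weight 1/3; P(next child type A) = 1/4.
Weighted sum = 5/12.

5/12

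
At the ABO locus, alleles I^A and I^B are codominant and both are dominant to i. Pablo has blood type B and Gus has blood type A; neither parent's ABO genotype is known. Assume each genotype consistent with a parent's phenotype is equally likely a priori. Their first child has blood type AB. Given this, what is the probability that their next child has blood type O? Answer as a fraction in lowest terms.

Possible genotypes: Pablo ∈ {I^B I^B, I^B i}; Gus ∈ {I^A I^A, I^A i}.
Weight each parental genotype pair by prior × P(type-AB child):
  I^B I^B × I^A I^A: posterior weight 4/9; P(next child type O) = 0.
  I^B I^B × I^A i: posterior weight 2/9; P(next child type O) = 0.
  I^B i × I^A I^A: posterior weight 2/9; P(next child type O) = 0.
  I^B i × I^A i: posterior weight 1/9; P(next child type O) = 1/4.
Weighted sum = 1/36.

1/36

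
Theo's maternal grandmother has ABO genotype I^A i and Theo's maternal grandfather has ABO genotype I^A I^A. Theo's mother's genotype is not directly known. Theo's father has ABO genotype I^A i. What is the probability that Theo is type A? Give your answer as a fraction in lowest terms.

7/8

Theo's mother's ABO genotype from I^A i × I^A I^A: 1/2 I^A I^A, 1/2 I^A i.
Crossing each possibility with the father I^A i and summing P(type A): 1/2·1 + 1/2·3/4 = 7/8.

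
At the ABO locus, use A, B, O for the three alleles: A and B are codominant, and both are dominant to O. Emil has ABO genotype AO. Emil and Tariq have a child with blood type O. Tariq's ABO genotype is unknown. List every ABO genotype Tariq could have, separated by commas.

For each candidate genotype of Tariq, check whether crossing it with AO can produce every observed child phenotype.
  AA → possible child types {A} ✗
  AB → possible child types {A, B, AB} ✗
  AO → possible child types {O, A} ✓
  BB → possible child types {B, AB} ✗
  BO → possible child types {O, A, B, AB} ✓
  OO → possible child types {O, A} ✓

AO, BO, OO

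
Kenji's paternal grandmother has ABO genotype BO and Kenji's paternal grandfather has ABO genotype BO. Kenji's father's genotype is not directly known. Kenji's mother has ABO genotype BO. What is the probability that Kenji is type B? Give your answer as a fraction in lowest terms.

3/4

Kenji's father's ABO genotype from BO × BO: 1/4 BB, 1/2 BO, 1/4 OO.
Crossing each possibility with the mother BO and summing P(type B): 1/4·1 + 1/2·3/4 + 1/4·1/2 = 3/4.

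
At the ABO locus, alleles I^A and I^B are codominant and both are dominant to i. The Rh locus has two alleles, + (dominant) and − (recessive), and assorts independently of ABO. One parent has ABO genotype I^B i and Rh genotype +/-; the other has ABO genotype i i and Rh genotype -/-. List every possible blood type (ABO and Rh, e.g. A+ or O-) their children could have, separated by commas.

O+, O-, B+, B-

Gametes from I^B i × i i give offspring ABO genotypes I^B i, i i, i.e. phenotypes O, B.
Rh cross +/- × -/- → phenotypes Rh+, Rh-.
Combining independently: O+, O-, B+, B-.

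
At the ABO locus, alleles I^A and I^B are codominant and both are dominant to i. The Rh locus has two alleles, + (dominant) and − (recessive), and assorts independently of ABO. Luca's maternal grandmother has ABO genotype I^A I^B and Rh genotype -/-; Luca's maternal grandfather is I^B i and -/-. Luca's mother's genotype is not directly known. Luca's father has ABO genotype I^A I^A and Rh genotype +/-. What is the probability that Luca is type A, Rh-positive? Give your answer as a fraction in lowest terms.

1/4

Luca's mother's ABO genotype from I^A I^B × I^B i: 1/4 I^A I^B, 1/4 I^A i, 1/4 I^B I^B, 1/4 I^B i.
Crossing each possibility with the father I^A I^A and summing P(type A): 1/4·1/2 + 1/4·1 + 1/4·0 + 1/4·1/2 = 1/2.
Similarly for Rh via the mother's Rh distribution: P(Rh+) = 1/2.
Independent loci: 1/2 × 1/2 = 1/4.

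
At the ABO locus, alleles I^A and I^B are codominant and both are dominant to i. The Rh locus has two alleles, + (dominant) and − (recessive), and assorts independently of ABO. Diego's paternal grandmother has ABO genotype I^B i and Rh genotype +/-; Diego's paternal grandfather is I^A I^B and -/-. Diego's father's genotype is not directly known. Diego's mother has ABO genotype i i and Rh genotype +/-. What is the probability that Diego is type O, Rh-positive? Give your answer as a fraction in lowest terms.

Diego's father's ABO genotype from I^B i × I^A I^B: 1/4 I^A I^B, 1/4 I^A i, 1/4 I^B I^B, 1/4 I^B i.
Crossing each possibility with the mother i i and summing P(type O): 1/4·0 + 1/4·1/2 + 1/4·0 + 1/4·1/2 = 1/4.
Similarly for Rh via the father's Rh distribution: P(Rh+) = 5/8.
Independent loci: 1/4 × 5/8 = 5/32.

5/32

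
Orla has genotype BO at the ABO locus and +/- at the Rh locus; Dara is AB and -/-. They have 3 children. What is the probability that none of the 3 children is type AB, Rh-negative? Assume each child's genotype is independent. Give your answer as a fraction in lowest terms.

343/512

ABO cross BO × AB → 1/4 A, 1/2 B, 1/4 AB.
Rh cross +/- × -/- → 1/2 Rh+, 1/2 Rh-; so P(type AB, Rh-negative) = 1/4 × 1/2 = 1/8 per child.
P(not type AB, Rh-negative) = 7/8 for one child; (7/8)^3 = 343/512.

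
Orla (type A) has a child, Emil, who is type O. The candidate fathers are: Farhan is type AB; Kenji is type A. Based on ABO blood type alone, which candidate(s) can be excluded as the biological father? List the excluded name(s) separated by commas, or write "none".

Farhan

A candidate is excluded only if no genotype consistent with his phenotype could produce a type O child with a type A mother.
Farhan (type AB): no genotype consistent with that phenotype can produce a type-O child with a type-A mother.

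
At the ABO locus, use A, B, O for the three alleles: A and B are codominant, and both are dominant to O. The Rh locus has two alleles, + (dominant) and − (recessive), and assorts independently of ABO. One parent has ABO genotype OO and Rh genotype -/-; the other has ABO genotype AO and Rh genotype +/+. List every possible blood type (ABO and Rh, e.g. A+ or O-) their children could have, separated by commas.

O+, A+

Gametes from OO × AO give offspring ABO genotypes AO, OO, i.e. phenotypes O, A.
Rh cross -/- × +/+ → phenotypes Rh+.
Combining independently: O+, A+.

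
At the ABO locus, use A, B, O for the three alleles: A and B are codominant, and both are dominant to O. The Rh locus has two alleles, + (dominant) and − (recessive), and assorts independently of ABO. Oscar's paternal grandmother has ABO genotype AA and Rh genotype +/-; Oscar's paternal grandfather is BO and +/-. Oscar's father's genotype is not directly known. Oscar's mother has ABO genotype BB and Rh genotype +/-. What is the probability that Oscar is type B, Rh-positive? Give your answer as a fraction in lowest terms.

Oscar's father's ABO genotype from AA × BO: 1/2 AB, 1/2 AO.
Crossing each possibility with the mother BB and summing P(type B): 1/2·1/2 + 1/2·1/2 = 1/2.
Similarly for Rh via the father's Rh distribution: P(Rh+) = 3/4.
Independent loci: 1/2 × 3/4 = 3/8.

3/8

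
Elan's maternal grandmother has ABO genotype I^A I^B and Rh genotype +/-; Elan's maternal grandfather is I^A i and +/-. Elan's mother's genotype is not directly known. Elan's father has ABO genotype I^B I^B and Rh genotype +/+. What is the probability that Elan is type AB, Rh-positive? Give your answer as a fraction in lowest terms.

1/2

Elan's mother's ABO genotype from I^A I^B × I^A i: 1/4 I^A I^A, 1/4 I^A I^B, 1/4 I^A i, 1/4 I^B i.
Crossing each possibility with the father I^B I^B and summing P(type AB): 1/4·1 + 1/4·1/2 + 1/4·1/2 + 1/4·0 = 1/2.
Similarly for Rh via the mother's Rh distribution: P(Rh+) = 1.
Independent loci: 1/2 × 1 = 1/2.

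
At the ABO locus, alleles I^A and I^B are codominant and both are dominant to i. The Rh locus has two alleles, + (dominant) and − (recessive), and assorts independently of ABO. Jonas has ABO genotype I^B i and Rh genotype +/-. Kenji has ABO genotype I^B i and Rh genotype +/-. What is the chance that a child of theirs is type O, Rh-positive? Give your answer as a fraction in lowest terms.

ABO cross I^B i × I^B i → offspring phenotypes: 1/4 O, 3/4 B.
Rh cross +/- × +/- → 3/4 Rh+, 1/4 Rh-.
Independent loci: P(type O, Rh-positive) = 1/4 × 3/4 = 3/16.

3/16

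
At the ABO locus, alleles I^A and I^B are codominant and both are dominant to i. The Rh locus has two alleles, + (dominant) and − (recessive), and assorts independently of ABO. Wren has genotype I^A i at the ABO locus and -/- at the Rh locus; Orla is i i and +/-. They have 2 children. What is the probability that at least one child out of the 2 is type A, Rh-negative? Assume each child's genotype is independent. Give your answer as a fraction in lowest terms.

7/16

ABO cross I^A i × i i → 1/2 O, 1/2 A.
Rh cross -/- × +/- → 1/2 Rh+, 1/2 Rh-; so P(type A, Rh-negative) = 1/2 × 1/2 = 1/4 per child.
P(none) = (3/4)^2 = 9/16; P(at least one) = 1 − 9/16 = 7/16.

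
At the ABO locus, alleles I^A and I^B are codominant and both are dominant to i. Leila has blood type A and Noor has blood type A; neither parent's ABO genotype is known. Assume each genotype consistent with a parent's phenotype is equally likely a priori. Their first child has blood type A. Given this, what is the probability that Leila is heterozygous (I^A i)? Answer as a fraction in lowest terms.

7/15

Possible genotypes: Leila ∈ {I^A I^A, I^A i}; Noor ∈ {I^A I^A, I^A i}.
Weight each parental genotype pair by prior × P(type-A child):
  I^A I^A × I^A I^A: posterior weight 4/15.
  I^A I^A × I^A i: posterior weight 4/15.
  I^A i × I^A I^A: posterior weight 4/15.
  I^A i × I^A i: posterior weight 1/5.
Sum the posterior weight over pairs where Leila is I^A i: 7/15.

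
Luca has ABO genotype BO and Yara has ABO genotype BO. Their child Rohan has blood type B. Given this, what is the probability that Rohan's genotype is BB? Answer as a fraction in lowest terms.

Cross BO × BO → 1/4 BB, 1/2 BO, 1/4 OO.
Type-B genotypes among offspring: BB (1/4), BO (1/2); total 3/4.
P(BB | type B) = (1/4) / (3/4) = 1/3.

1/3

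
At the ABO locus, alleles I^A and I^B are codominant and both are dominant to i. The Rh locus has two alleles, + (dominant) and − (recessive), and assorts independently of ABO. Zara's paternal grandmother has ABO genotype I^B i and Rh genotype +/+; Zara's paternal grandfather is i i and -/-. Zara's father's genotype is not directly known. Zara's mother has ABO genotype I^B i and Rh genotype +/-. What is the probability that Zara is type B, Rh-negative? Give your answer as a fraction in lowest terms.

Zara's father's ABO genotype from I^B i × i i: 1/2 I^B i, 1/2 i i.
Crossing each possibility with the mother I^B i and summing P(type B): 1/2·3/4 + 1/2·1/2 = 5/8.
Similarly for Rh via the father's Rh distribution: P(Rh-) = 1/4.
Independent loci: 5/8 × 1/4 = 5/32.

5/32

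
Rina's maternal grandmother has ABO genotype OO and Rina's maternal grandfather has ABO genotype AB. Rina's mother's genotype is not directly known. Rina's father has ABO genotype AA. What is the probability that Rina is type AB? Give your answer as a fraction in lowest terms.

Rina's mother's ABO genotype from OO × AB: 1/2 AO, 1/2 BO.
Crossing each possibility with the father AA and summing P(type AB): 1/2·0 + 1/2·1/2 = 1/4.

1/4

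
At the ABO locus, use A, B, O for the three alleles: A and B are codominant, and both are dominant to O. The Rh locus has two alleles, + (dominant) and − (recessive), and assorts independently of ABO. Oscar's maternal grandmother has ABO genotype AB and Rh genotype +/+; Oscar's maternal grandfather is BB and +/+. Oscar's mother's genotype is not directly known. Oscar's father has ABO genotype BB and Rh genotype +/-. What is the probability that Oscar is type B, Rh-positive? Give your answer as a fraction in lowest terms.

Oscar's mother's ABO genotype from AB × BB: 1/2 AB, 1/2 BB.
Crossing each possibility with the father BB and summing P(type B): 1/2·1/2 + 1/2·1 = 3/4.
Similarly for Rh via the mother's Rh distribution: P(Rh+) = 1.
Independent loci: 3/4 × 1 = 3/4.

3/4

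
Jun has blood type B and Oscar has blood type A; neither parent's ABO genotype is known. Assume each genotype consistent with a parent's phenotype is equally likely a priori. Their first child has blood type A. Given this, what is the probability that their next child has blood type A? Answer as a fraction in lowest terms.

Possible genotypes: Jun ∈ {I^B I^B, I^B i}; Oscar ∈ {I^A I^A, I^A i}.
Weight each parental genotype pair by prior × P(type-A child):
  I^B i × I^A I^A: posterior weight 2/3; P(next child type A) = 1/2.
  I^B i × I^A i: posterior weight 1/3; P(next child type A) = 1/4.
Weighted sum = 5/12.

5/12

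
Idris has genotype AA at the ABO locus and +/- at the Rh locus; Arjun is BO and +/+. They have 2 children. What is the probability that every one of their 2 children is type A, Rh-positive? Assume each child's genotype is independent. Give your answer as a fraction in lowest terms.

ABO cross AA × BO → 1/2 A, 1/2 AB.
Rh cross +/- × +/+ → 1 Rh+; so P(type A, Rh-positive) = 1/2 × 1 = 1/2 per child.
All 2 independent: (1/2)^2 = 1/4.

1/4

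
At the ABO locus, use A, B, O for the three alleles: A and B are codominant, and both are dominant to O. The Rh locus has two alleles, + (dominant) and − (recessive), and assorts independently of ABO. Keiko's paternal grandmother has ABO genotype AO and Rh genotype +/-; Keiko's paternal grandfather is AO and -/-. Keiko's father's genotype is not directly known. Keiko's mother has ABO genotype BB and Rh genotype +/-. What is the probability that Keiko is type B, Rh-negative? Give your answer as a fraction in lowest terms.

Keiko's father's ABO genotype from AO × AO: 1/4 AA, 1/2 AO, 1/4 OO.
Crossing each possibility with the mother BB and summing P(type B): 1/4·0 + 1/2·1/2 + 1/4·1 = 1/2.
Similarly for Rh via the father's Rh distribution: P(Rh-) = 3/8.
Independent loci: 1/2 × 3/8 = 3/16.

3/16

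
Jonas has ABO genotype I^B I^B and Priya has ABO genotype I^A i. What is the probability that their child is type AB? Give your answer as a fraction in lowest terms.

1/2

ABO cross I^B I^B × I^A i → offspring phenotypes: 1/2 B, 1/2 AB.
So P(type AB) = 1/2.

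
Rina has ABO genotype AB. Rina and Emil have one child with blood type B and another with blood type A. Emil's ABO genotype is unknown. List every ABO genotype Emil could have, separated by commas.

For each candidate genotype of Emil, check whether crossing it with AB can produce every observed child phenotype.
  AA → possible child types {A, AB} ✗
  AB → possible child types {A, B, AB} ✓
  AO → possible child types {A, B, AB} ✓
  BB → possible child types {B, AB} ✗
  BO → possible child types {A, B, AB} ✓
  OO → possible child types {A, B} ✓

AB, AO, BO, OO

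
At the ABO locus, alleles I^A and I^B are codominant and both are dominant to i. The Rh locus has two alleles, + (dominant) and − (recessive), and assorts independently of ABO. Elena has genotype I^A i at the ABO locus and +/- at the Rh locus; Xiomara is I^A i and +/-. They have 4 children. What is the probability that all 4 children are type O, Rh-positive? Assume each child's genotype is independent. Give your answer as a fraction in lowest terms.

ABO cross I^A i × I^A i → 1/4 O, 3/4 A.
Rh cross +/- × +/- → 3/4 Rh+, 1/4 Rh-; so P(type O, Rh-positive) = 1/4 × 3/4 = 3/16 per child.
All 4 independent: (3/16)^4 = 81/65536.

81/65536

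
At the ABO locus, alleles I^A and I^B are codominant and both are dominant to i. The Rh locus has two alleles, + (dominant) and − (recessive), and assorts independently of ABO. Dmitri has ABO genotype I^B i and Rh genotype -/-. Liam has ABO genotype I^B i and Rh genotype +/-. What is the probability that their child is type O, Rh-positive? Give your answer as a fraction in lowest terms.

ABO cross I^B i × I^B i → offspring phenotypes: 1/4 O, 3/4 B.
Rh cross -/- × +/- → 1/2 Rh+, 1/2 Rh-.
Independent loci: P(type O, Rh-positive) = 1/4 × 1/2 = 1/8.

1/8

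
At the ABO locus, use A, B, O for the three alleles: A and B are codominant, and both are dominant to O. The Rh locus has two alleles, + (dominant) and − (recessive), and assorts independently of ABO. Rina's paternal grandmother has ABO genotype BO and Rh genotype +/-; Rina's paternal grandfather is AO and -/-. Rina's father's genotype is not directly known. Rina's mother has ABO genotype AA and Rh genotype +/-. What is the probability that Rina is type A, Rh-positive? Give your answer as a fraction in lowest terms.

15/32

Rina's father's ABO genotype from BO × AO: 1/4 AB, 1/4 AO, 1/4 BO, 1/4 OO.
Crossing each possibility with the mother AA and summing P(type A): 1/4·1/2 + 1/4·1 + 1/4·1/2 + 1/4·1 = 3/4.
Similarly for Rh via the father's Rh distribution: P(Rh+) = 5/8.
Independent loci: 3/4 × 5/8 = 15/32.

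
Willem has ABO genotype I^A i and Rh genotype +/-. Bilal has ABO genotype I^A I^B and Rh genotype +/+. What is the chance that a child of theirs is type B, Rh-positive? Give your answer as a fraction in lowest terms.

ABO cross I^A i × I^A I^B → offspring phenotypes: 1/2 A, 1/4 B, 1/4 AB.
Rh cross +/- × +/+ → 1 Rh+.
Independent loci: P(type B, Rh-positive) = 1/4 × 1 = 1/4.

1/4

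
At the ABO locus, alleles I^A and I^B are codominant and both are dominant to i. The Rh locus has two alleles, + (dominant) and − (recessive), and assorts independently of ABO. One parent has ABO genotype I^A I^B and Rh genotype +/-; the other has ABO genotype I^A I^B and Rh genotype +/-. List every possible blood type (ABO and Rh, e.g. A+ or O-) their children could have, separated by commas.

Gametes from I^A I^B × I^A I^B give offspring ABO genotypes I^A I^A, I^A I^B, I^B I^B, i.e. phenotypes A, B, AB.
Rh cross +/- × +/- → phenotypes Rh+, Rh-.
Combining independently: A+, A-, B+, B-, AB+, AB-.

A+, A-, B+, B-, AB+, AB-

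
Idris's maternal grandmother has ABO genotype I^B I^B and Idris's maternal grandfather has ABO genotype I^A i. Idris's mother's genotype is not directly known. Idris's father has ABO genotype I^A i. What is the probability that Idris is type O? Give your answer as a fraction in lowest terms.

Idris's mother's ABO genotype from I^B I^B × I^A i: 1/2 I^A I^B, 1/2 I^B i.
Crossing each possibility with the father I^A i and summing P(type O): 1/2·0 + 1/2·1/4 = 1/8.

1/8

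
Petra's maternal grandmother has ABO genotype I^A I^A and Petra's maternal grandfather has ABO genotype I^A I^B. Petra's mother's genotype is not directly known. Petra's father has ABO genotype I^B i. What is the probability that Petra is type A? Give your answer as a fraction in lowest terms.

Petra's mother's ABO genotype from I^A I^A × I^A I^B: 1/2 I^A I^A, 1/2 I^A I^B.
Crossing each possibility with the father I^B i and summing P(type A): 1/2·1/2 + 1/2·1/4 = 3/8.

3/8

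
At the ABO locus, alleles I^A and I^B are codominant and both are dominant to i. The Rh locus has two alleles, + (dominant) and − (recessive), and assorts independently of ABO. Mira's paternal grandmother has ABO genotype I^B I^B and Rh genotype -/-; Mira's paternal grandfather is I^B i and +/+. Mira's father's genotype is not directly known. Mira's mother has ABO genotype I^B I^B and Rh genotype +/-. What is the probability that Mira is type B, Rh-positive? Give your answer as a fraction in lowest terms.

Mira's father's ABO genotype from I^B I^B × I^B i: 1/2 I^B I^B, 1/2 I^B i.
Crossing each possibility with the mother I^B I^B and summing P(type B): 1/2·1 + 1/2·1 = 1.
Similarly for Rh via the father's Rh distribution: P(Rh+) = 3/4.
Independent loci: 1 × 3/4 = 3/4.

3/4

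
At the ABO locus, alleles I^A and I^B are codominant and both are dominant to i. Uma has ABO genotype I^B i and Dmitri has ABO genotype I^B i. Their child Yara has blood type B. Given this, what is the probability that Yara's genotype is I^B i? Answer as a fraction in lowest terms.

Cross I^B i × I^B i → 1/4 I^B I^B, 1/2 I^B i, 1/4 i i.
Type-B genotypes among offspring: I^B I^B (1/4), I^B i (1/2); total 3/4.
P(I^B i | type B) = (1/2) / (3/4) = 2/3.

2/3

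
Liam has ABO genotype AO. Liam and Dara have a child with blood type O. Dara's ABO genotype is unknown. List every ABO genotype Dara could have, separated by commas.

For each candidate genotype of Dara, check whether crossing it with AO can produce every observed child phenotype.
  AA → possible child types {A} ✗
  AB → possible child types {A, B, AB} ✗
  AO → possible child types {O, A} ✓
  BB → possible child types {B, AB} ✗
  BO → possible child types {O, A, B, AB} ✓
  OO → possible child types {O, A} ✓

AO, BO, OO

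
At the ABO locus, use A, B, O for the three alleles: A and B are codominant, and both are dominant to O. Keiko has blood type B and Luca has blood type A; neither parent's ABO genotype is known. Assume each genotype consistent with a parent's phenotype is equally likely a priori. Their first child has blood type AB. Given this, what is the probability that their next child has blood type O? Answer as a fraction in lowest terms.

Possible genotypes: Keiko ∈ {BB, BO}; Luca ∈ {AA, AO}.
Weight each parental genotype pair by prior × P(type-AB child):
  BB × AA: posterior weight 4/9; P(next child type O) = 0.
  BB × AO: posterior weight 2/9; P(next child type O) = 0.
  BO × AA: posterior weight 2/9; P(next child type O) = 0.
  BO × AO: posterior weight 1/9; P(next child type O) = 1/4.
Weighted sum = 1/36.

1/36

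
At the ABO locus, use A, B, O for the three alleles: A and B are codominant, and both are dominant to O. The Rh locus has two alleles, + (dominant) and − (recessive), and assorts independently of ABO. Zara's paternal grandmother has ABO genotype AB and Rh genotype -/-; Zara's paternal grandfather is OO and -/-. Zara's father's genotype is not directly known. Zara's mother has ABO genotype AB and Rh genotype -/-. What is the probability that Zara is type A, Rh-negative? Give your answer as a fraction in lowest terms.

Zara's father's ABO genotype from AB × OO: 1/2 AO, 1/2 BO.
Crossing each possibility with the mother AB and summing P(type A): 1/2·1/2 + 1/2·1/4 = 3/8.
Similarly for Rh via the father's Rh distribution: P(Rh-) = 1.
Independent loci: 3/8 × 1 = 3/8.

3/8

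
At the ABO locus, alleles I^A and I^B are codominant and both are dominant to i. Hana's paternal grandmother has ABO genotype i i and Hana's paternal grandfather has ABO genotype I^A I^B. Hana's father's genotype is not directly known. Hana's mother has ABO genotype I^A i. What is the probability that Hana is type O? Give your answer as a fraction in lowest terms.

1/4

Hana's father's ABO genotype from i i × I^A I^B: 1/2 I^A i, 1/2 I^B i.
Crossing each possibility with the mother I^A i and summing P(type O): 1/2·1/4 + 1/2·1/4 = 1/4.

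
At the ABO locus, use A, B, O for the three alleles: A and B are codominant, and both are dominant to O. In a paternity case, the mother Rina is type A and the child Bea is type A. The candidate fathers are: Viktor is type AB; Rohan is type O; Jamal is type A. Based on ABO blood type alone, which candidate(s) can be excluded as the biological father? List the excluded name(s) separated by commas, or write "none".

A candidate is excluded only if no genotype consistent with his phenotype could produce a type A child with a type A mother.
Every candidate has at least one consistent genotype combination, so none can be excluded.

none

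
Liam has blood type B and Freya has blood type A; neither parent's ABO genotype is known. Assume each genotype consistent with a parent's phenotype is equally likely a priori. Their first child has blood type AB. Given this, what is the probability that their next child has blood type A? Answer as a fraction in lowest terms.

Possible genotypes: Liam ∈ {I^B I^B, I^B i}; Freya ∈ {I^A I^A, I^A i}.
Weight each parental genotype pair by prior × P(type-AB child):
  I^B I^B × I^A I^A: posterior weight 4/9; P(next child type A) = 0.
  I^B I^B × I^A i: posterior weight 2/9; P(next child type A) = 0.
  I^B i × I^A I^A: posterior weight 2/9; P(next child type A) = 1/2.
  I^B i × I^A i: posterior weight 1/9; P(next child type A) = 1/4.
Weighted sum = 5/36.

5/36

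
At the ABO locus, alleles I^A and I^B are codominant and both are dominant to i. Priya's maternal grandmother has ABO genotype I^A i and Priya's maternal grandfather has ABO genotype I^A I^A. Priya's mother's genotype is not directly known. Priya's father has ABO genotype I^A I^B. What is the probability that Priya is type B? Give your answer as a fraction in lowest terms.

Priya's mother's ABO genotype from I^A i × I^A I^A: 1/2 I^A I^A, 1/2 I^A i.
Crossing each possibility with the father I^A I^B and summing P(type B): 1/2·0 + 1/2·1/4 = 1/8.

1/8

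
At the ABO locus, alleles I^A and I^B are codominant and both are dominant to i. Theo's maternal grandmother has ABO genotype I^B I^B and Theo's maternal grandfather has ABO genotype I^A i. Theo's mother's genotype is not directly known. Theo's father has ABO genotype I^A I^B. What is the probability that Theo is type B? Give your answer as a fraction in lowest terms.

3/8

Theo's mother's ABO genotype from I^B I^B × I^A i: 1/2 I^A I^B, 1/2 I^B i.
Crossing each possibility with the father I^A I^B and summing P(type B): 1/2·1/4 + 1/2·1/2 = 3/8.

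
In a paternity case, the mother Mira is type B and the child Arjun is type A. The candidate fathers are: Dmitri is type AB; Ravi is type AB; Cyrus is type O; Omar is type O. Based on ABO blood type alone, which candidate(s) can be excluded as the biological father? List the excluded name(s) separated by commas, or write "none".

Cyrus, Omar

A candidate is excluded only if no genotype consistent with his phenotype could produce a type A child with a type B mother.
Cyrus (type O): no genotype consistent with that phenotype can produce a type-A child with a type-B mother.
Omar (type O): no genotype consistent with that phenotype can produce a type-A child with a type-B mother.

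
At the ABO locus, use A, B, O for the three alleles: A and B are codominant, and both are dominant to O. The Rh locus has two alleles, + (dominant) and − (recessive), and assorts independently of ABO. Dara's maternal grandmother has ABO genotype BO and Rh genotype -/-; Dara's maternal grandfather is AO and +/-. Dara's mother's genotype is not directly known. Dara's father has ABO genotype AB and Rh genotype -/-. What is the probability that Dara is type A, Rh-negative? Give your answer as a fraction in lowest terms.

Dara's mother's ABO genotype from BO × AO: 1/4 AB, 1/4 AO, 1/4 BO, 1/4 OO.
Crossing each possibility with the father AB and summing P(type A): 1/4·1/4 + 1/4·1/2 + 1/4·1/4 + 1/4·1/2 = 3/8.
Similarly for Rh via the mother's Rh distribution: P(Rh-) = 3/4.
Independent loci: 3/8 × 3/4 = 9/32.

9/32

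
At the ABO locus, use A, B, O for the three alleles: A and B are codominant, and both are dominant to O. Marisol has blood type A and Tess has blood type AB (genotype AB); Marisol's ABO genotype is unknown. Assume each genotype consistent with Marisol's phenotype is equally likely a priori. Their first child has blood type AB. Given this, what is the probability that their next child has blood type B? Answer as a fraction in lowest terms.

1/12

Possible genotypes: Marisol ∈ {AA, AO}; Tess ∈ {AB}.
Weight each parental genotype pair by prior × P(type-AB child):
  AA × AB: posterior weight 2/3; P(next child type B) = 0.
  AO × AB: posterior weight 1/3; P(next child type B) = 1/4.
Weighted sum = 1/12.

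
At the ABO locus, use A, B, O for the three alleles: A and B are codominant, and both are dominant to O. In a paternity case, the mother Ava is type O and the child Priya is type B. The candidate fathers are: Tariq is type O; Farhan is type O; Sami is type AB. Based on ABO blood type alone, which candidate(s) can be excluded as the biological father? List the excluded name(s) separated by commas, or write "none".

A candidate is excluded only if no genotype consistent with his phenotype could produce a type B child with a type O mother.
Tariq (type O): no genotype consistent with that phenotype can produce a type-B child with a type-O mother.
Farhan (type O): no genotype consistent with that phenotype can produce a type-B child with a type-O mother.

Tariq, Farhan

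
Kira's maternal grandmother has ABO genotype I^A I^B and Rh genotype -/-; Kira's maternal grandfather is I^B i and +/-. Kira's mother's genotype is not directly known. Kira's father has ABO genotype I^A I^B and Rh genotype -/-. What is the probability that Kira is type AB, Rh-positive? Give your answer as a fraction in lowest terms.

Kira's mother's ABO genotype from I^A I^B × I^B i: 1/4 I^A I^B, 1/4 I^A i, 1/4 I^B I^B, 1/4 I^B i.
Crossing each possibility with the father I^A I^B and summing P(type AB): 1/4·1/2 + 1/4·1/4 + 1/4·1/2 + 1/4·1/4 = 3/8.
Similarly for Rh via the mother's Rh distribution: P(Rh+) = 1/4.
Independent loci: 3/8 × 1/4 = 3/32.

3/32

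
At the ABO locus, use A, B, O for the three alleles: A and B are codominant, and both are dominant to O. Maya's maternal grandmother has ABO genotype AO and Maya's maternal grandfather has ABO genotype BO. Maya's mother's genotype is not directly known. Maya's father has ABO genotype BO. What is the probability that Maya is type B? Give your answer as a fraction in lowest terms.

1/2

Maya's mother's ABO genotype from AO × BO: 1/4 AB, 1/4 AO, 1/4 BO, 1/4 OO.
Crossing each possibility with the father BO and summing P(type B): 1/4·1/2 + 1/4·1/4 + 1/4·3/4 + 1/4·1/2 = 1/2.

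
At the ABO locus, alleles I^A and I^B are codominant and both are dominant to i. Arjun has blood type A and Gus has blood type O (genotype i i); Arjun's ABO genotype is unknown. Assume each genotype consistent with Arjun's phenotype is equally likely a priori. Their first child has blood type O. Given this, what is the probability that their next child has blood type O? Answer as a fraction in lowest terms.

Possible genotypes: Arjun ∈ {I^A I^A, I^A i}; Gus ∈ {i i}.
Weight each parental genotype pair by prior × P(type-O child):
  I^A i × i i: posterior weight 1; P(next child type O) = 1/2.
Weighted sum = 1/2.

1/2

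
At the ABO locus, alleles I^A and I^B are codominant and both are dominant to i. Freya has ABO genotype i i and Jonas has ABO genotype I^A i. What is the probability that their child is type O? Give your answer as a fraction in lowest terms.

1/2

ABO cross i i × I^A i → offspring phenotypes: 1/2 O, 1/2 A.
So P(type O) = 1/2.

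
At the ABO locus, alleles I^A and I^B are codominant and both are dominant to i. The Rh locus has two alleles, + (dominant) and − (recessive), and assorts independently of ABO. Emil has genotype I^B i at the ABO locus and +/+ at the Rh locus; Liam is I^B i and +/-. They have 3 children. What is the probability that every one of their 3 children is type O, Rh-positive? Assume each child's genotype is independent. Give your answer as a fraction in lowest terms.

1/64

ABO cross I^B i × I^B i → 1/4 O, 3/4 B.
Rh cross +/+ × +/- → 1 Rh+; so P(type O, Rh-positive) = 1/4 × 1 = 1/4 per child.
All 3 independent: (1/4)^3 = 1/64.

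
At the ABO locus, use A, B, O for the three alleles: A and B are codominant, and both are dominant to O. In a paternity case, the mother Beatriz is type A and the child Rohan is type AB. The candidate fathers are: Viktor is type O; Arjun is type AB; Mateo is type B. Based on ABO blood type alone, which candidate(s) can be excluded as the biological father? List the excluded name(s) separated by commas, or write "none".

A candidate is excluded only if no genotype consistent with his phenotype could produce a type AB child with a type A mother.
Viktor (type O): no genotype consistent with that phenotype can produce a type-AB child with a type-A mother.

Viktor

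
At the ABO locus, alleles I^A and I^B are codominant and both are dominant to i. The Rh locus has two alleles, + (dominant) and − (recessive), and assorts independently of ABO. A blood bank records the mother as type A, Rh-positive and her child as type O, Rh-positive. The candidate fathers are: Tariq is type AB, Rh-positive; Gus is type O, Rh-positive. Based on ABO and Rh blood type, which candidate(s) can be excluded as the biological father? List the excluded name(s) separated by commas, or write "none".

A candidate is excluded only if no genotype consistent with his phenotype could produce a type O, Rh-positive child with a type A, Rh-positive mother.
Tariq (type AB, Rh+): no genotype consistent with that phenotype can produce a type-O Rh+ child with a type-A mother.

Tariq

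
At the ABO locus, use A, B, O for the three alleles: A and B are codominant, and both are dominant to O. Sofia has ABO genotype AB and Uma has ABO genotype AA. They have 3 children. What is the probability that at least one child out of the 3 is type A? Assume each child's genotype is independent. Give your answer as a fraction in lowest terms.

ABO cross AB × AA → 1/2 A, 1/2 AB.
So P(type A) = 1/2 per child.
P(none) = (1/2)^3 = 1/8; P(at least one) = 1 − 1/8 = 7/8.

7/8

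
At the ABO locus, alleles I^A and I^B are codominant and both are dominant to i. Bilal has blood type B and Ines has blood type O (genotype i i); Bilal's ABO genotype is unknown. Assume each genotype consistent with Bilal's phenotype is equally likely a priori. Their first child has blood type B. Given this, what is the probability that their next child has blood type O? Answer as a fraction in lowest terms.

Possible genotypes: Bilal ∈ {I^B I^B, I^B i}; Ines ∈ {i i}.
Weight each parental genotype pair by prior × P(type-B child):
  I^B I^B × i i: posterior weight 2/3; P(next child type O) = 0.
  I^B i × i i: posterior weight 1/3; P(next child type O) = 1/2.
Weighted sum = 1/6.

1/6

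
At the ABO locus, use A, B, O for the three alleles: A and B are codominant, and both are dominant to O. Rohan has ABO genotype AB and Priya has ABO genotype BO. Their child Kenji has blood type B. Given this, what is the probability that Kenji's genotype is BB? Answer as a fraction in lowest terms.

1/2

Cross AB × BO → 1/4 AB, 1/4 AO, 1/4 BB, 1/4 BO.
Type-B genotypes among offspring: BB (1/4), BO (1/4); total 1/2.
P(BB | type B) = (1/4) / (1/2) = 1/2.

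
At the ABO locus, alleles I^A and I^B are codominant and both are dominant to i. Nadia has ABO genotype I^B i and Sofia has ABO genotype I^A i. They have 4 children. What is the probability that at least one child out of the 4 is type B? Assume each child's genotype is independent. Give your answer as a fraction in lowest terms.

ABO cross I^B i × I^A i → 1/4 O, 1/4 A, 1/4 B, 1/4 AB.
So P(type B) = 1/4 per child.
P(none) = (3/4)^4 = 81/256; P(at least one) = 1 − 81/256 = 175/256.

175/256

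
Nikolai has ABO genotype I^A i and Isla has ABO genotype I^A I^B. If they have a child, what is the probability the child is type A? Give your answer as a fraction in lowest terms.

1/2

ABO cross I^A i × I^A I^B → offspring phenotypes: 1/2 A, 1/4 B, 1/4 AB.
So P(type A) = 1/2.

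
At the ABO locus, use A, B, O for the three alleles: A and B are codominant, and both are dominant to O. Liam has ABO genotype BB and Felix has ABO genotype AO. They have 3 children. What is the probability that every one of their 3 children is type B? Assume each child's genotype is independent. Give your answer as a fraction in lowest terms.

ABO cross BB × AO → 1/2 B, 1/2 AB.
So P(type B) = 1/2 per child.
All 3 independent: (1/2)^3 = 1/8.

1/8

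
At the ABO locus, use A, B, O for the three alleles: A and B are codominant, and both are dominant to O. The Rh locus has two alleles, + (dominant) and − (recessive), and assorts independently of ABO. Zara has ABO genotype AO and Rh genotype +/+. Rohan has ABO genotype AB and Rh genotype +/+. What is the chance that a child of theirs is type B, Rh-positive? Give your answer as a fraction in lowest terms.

ABO cross AO × AB → offspring phenotypes: 1/2 A, 1/4 B, 1/4 AB.
Rh cross +/+ × +/+ → 1 Rh+.
Independent loci: P(type B, Rh-positive) = 1/4 × 1 = 1/4.

1/4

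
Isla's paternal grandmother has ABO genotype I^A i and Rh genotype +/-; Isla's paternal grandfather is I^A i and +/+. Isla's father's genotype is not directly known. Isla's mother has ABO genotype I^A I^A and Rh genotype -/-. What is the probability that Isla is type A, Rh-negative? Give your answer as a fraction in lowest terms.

Isla's father's ABO genotype from I^A i × I^A i: 1/4 I^A I^A, 1/2 I^A i, 1/4 i i.
Crossing each possibility with the mother I^A I^A and summing P(type A): 1/4·1 + 1/2·1 + 1/4·1 = 1.
Similarly for Rh via the father's Rh distribution: P(Rh-) = 1/4.
Independent loci: 1 × 1/4 = 1/4.

1/4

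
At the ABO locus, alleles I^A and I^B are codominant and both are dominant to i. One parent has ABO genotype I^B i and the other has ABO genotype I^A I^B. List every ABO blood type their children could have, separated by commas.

A, B, AB

Gametes from I^B i × I^A I^B give offspring ABO genotypes I^A I^B, I^A i, I^B I^B, I^B i, i.e. phenotypes A, B, AB.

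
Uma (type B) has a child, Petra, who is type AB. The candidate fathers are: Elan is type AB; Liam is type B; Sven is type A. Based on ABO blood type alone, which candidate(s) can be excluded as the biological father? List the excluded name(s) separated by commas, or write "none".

Liam

A candidate is excluded only if no genotype consistent with his phenotype could produce a type AB child with a type B mother.
Liam (type B): no genotype consistent with that phenotype can produce a type-AB child with a type-B mother.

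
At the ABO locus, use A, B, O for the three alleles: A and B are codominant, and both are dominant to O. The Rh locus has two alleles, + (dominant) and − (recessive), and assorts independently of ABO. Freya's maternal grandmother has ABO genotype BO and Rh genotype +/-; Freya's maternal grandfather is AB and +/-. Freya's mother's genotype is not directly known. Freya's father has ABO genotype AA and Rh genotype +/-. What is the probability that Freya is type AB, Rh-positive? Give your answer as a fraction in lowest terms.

Freya's mother's ABO genotype from BO × AB: 1/4 AB, 1/4 AO, 1/4 BB, 1/4 BO.
Crossing each possibility with the father AA and summing P(type AB): 1/4·1/2 + 1/4·0 + 1/4·1 + 1/4·1/2 = 1/2.
Similarly for Rh via the mother's Rh distribution: P(Rh+) = 3/4.
Independent loci: 1/2 × 3/4 = 3/8.

3/8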